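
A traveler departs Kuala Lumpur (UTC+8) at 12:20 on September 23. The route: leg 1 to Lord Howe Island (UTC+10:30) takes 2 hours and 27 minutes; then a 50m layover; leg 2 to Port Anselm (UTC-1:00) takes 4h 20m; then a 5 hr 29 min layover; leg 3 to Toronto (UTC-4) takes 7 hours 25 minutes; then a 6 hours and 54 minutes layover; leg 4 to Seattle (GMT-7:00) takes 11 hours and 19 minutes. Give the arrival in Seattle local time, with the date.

12:04 on Sep 24

Convert departure to UTC: 12:20 − 8:00 = 04:20 UTC on Sep 23.
Add 2 hours and 27 minutes leg 1 → 06:47 UTC.
Add 50 minutes layover in Lord Howe Island → 07:37 UTC.
Add 4 hours and 20 minutes leg 2 → 11:57 UTC.
Add 5 hours 29 minutes layover in Port Anselm → 17:26 UTC.
Add 7 hours and 25 minutes leg 3 → 00:51 UTC (Sep 24).
Add 6 hours and 54 minutes layover in Toronto → 07:45 UTC.
Add 11 hours 19 minutes leg 4 → 19:04 UTC.
Seattle is UTC−7:00, so local arrival = 19:04 − 7:00 = 12:04 on Sep 24.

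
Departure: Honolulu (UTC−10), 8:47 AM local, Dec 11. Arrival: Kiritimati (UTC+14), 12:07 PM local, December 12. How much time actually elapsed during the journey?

Departure in UTC: 8:47 AM + 10:00 = 6:47 PM on Dec 11.
Arrival in UTC: 12:07 PM − 14:00 = 10:07 PM on Dec 11.
Elapsed = 10:07 PM − 6:47 PM = 3 hours 20 minutes.

3 hours 20 minutes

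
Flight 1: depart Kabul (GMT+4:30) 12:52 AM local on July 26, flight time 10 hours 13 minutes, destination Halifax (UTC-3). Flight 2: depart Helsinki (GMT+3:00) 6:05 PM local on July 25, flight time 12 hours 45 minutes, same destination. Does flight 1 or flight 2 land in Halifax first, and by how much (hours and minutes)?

the second, by 2 hours 45 minutes

Flight 1 in UTC: 12:52 AM − 4:30 = 8:22 PM on Jul 25.
+10 hours 13 minutes → arrive 6:35 AM UTC on Jul 26.
Flight 2 in UTC: 6:05 PM − 3:00 = 3:05 PM on Jul 25.
+12 hours 45 minutes → arrive 3:50 AM UTC on Jul 26.
Flight 2 lands earlier by 2 hours 45 minutes.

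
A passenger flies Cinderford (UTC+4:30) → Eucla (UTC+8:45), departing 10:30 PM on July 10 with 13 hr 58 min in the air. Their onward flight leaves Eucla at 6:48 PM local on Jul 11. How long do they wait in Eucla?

2 hours 5 minutes

Convert departure to UTC: 10:30 PM − 4:30 = 6:00 PM UTC on Jul 10.
Add 13 hours 58 minutes flight time → 7:58 AM UTC (Jul 11).
Eucla is UTC+8:45, so local arrival = 7:58 AM + 8:45 = 4:43 PM on Jul 11.
Layover = 6:48 PM − 4:43 PM = 2 hours 5 minutes.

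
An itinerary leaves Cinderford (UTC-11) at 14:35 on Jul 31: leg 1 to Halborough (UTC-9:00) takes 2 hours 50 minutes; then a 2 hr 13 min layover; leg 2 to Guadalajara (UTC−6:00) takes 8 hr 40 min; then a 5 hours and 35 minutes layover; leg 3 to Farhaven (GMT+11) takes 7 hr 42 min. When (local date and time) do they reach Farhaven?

15:35 on Aug 2

Convert departure to UTC: 14:35 + 11:00 = 01:35 UTC on Aug 1.
Add 2 hours and 50 minutes leg 1 → 04:25 UTC.
Add 2 hours 13 minutes layover in Halborough → 06:38 UTC.
Add 8 hours 40 minutes leg 2 → 15:18 UTC.
Add 5 hours and 35 minutes layover in Guadalajara → 20:53 UTC.
Add 7 hours and 42 minutes leg 3 → 04:35 UTC (Aug 2).
Farhaven is UTC+11:00, so local arrival = 04:35 + 11:00 = 15:35 on Aug 2.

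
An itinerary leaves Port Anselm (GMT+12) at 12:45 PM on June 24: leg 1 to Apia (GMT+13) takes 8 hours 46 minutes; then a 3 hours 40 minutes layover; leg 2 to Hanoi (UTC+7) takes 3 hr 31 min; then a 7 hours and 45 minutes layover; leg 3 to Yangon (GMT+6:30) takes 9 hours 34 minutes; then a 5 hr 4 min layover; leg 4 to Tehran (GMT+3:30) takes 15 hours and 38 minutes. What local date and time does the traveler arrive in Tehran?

10:13 AM on June 26

Convert departure to UTC: 12:45 PM − 12:00 = 12:45 AM UTC on Jun 24.
Add 8 hours and 46 minutes leg 1 → 9:31 AM UTC.
Add 3 hours 40 minutes layover in Apia → 1:11 PM UTC.
Add 3 hours and 31 minutes leg 2 → 4:42 PM UTC.
Add 7 hours 45 minutes layover in Hanoi → 12:27 AM UTC (Jun 25).
Add 9 hours and 34 minutes leg 3 → 10:01 AM UTC.
Add 5 hours 4 minutes layover in Yangon → 3:05 PM UTC.
Add 15 hours 38 minutes leg 4 → 6:43 AM UTC (Jun 26).
Tehran is UTC+3:30, so local arrival = 6:43 AM + 3:30 = 10:13 AM on Jun 26.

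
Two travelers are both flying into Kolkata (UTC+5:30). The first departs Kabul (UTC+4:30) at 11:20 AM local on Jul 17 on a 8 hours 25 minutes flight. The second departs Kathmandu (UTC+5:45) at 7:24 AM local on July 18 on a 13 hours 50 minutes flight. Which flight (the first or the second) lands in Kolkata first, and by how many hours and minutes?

Flight 1 in UTC: 11:20 AM − 4:30 = 6:50 AM on Jul 17.
+8 hours and 25 minutes → arrive 3:15 PM UTC on Jul 17.
Flight 2 in UTC: 7:24 AM − 5:45 = 1:39 AM on Jul 18.
+13 hours 50 minutes → arrive 3:29 PM UTC on Jul 18.
Flight 1 lands earlier by 24 hours 14 minutes.

the first, by 24 hours 14 minutes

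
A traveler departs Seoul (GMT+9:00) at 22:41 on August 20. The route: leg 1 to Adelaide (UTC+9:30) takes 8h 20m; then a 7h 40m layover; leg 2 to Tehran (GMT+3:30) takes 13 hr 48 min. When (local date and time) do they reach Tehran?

22:59 on August 21

Convert departure to UTC: 22:41 − 9:00 = 13:41 UTC on Aug 20.
Add 8 hours and 20 minutes leg 1 → 22:01 UTC.
Add 7 hours and 40 minutes layover in Adelaide → 05:41 UTC (Aug 21).
Add 13 hours 48 minutes leg 2 → 19:29 UTC.
Tehran is UTC+3:30, so local arrival = 19:29 + 3:30 = 22:59 on Aug 21.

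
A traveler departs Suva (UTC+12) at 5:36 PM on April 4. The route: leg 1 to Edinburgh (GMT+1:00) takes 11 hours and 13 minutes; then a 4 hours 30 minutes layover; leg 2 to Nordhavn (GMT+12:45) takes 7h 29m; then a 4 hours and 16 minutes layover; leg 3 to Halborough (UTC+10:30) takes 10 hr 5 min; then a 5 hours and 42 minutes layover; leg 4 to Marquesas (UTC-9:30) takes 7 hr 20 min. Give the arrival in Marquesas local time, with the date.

10:41 PM on Apr 5

Convert departure to UTC: 5:36 PM − 12:00 = 5:36 AM UTC on Apr 4.
Add 11 hours 13 minutes leg 1 → 4:49 PM UTC.
Add 4 hours 30 minutes layover in Edinburgh → 9:19 PM UTC.
Add 7 hours and 29 minutes leg 2 → 4:48 AM UTC (Apr 5).
Add 4 hours 16 minutes layover in Nordhavn → 9:04 AM UTC.
Add 10 hours and 5 minutes leg 3 → 7:09 PM UTC.
Add 5 hours and 42 minutes layover in Halborough → 12:51 AM UTC (Apr 6).
Add 7 hours 20 minutes leg 4 → 8:11 AM UTC.
Marquesas is UTC−9:30, so local arrival = 8:11 AM − 9:30 = 10:41 PM on Apr 5.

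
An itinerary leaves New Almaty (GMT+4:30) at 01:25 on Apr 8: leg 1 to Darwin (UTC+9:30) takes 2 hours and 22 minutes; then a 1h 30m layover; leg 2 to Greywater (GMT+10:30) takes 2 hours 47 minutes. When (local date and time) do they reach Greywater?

Convert departure to UTC: 01:25 − 4:30 = 20:55 UTC on Apr 7.
Add 2 hours and 22 minutes leg 1 → 23:17 UTC.
Add 1 hour 30 minutes layover in Darwin → 00:47 UTC (Apr 8).
Add 2 hours and 47 minutes leg 2 → 03:34 UTC.
Greywater is UTC+10:30, so local arrival = 03:34 + 10:30 = 14:04 on Apr 8.

14:04 on Apr 8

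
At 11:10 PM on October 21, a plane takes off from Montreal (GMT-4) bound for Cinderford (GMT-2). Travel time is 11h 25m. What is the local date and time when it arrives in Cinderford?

12:35 PM on October 22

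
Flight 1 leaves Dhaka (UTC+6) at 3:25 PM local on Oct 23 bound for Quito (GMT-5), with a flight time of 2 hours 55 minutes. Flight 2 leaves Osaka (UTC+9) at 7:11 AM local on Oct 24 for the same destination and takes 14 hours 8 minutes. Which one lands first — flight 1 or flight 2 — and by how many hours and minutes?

Flight 1 in UTC: 3:25 PM − 6:00 = 9:25 AM on Oct 23.
+2 hours and 55 minutes → arrive 12:20 PM UTC on Oct 23.
Flight 2 in UTC: 7:11 AM − 9:00 = 10:11 PM on Oct 23.
+14 hours 8 minutes → arrive 12:19 PM UTC on Oct 24.
Flight 1 lands earlier by 23 hours 59 minutes.

the first, by 23 hours 59 minutes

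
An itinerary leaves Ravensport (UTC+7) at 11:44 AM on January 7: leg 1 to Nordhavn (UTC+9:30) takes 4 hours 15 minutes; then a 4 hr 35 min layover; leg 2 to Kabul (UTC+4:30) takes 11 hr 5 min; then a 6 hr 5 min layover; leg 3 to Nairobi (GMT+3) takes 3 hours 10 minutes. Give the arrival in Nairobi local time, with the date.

12:54 PM on January 8

Convert departure to UTC: 11:44 AM − 7:00 = 4:44 AM UTC on Jan 7.
Add 4 hours and 15 minutes leg 1 → 8:59 AM UTC.
Add 4 hours 35 minutes layover in Nordhavn → 1:34 PM UTC.
Add 11 hours 5 minutes leg 2 → 12:39 AM UTC (Jan 8).
Add 6 hours and 5 minutes layover in Kabul → 6:44 AM UTC.
Add 3 hours 10 minutes leg 3 → 9:54 AM UTC.
Nairobi is UTC+3:00, so local arrival = 9:54 AM + 3:00 = 12:54 PM on Jan 8.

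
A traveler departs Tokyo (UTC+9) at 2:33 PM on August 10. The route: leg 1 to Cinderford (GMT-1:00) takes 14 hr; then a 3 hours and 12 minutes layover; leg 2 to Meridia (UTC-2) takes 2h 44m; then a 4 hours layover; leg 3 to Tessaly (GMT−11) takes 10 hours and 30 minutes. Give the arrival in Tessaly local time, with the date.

4:59 AM on Aug 11

Convert departure to UTC: 2:33 PM − 9:00 = 5:33 AM UTC on Aug 10.
Add 14 hours leg 1 → 7:33 PM UTC.
Add 3 hours 12 minutes layover in Cinderford → 10:45 PM UTC.
Add 2 hours 44 minutes leg 2 → 1:29 AM UTC (Aug 11).
Add 4 hours layover in Meridia → 5:29 AM UTC.
Add 10 hours 30 minutes leg 3 → 3:59 PM UTC.
Tessaly is UTC−11:00, so local arrival = 3:59 PM − 11:00 = 4:59 AM on Aug 11.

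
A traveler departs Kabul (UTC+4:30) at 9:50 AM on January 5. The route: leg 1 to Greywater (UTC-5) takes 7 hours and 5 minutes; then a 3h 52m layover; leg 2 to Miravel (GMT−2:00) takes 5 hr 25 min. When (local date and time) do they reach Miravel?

7:42 PM on Jan 5

Convert departure to UTC: 9:50 AM − 4:30 = 5:20 AM UTC on Jan 5.
Add 7 hours 5 minutes leg 1 → 12:25 PM UTC.
Add 3 hours 52 minutes layover in Greywater → 4:17 PM UTC.
Add 5 hours and 25 minutes leg 2 → 9:42 PM UTC.
Miravel is UTC−2:00, so local arrival = 9:42 PM − 2:00 = 7:42 PM on Jan 5.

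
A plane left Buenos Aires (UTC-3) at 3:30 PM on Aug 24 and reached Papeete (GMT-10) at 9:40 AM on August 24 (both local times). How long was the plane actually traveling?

Departure in UTC: 3:30 PM + 3:00 = 6:30 PM on Aug 24.
Arrival in UTC: 9:40 AM + 10:00 = 7:40 PM on Aug 24.
Elapsed = 7:40 PM − 6:30 PM = 1 hour 10 minutes.

1 hour 10 minutes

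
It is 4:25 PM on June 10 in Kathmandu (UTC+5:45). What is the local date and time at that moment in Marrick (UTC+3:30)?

2:10 PM on June 10

In UTC: 4:25 PM − 5:45 = 10:40 AM on Jun 10.
Marrick is UTC+3:30: 10:40 AM + 3:30 = 2:10 PM on Jun 10.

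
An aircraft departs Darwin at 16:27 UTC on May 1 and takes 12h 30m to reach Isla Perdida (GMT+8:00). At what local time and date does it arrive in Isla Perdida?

Departure is given in UTC: 16:27 on May 1.
Add 12 hours and 30 minutes → 04:57 UTC (May 2).
Isla Perdida is UTC+8:00: 04:57 + 8:00 = 12:57 on May 2.

12:57 on May 2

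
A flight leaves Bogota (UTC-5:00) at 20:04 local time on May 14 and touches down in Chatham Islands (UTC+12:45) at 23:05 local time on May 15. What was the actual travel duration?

Departure in UTC: 20:04 + 5:00 = 01:04 on May 15.
Arrival in UTC: 23:05 − 12:45 = 10:20 on May 15.
Elapsed = 10:20 − 01:04 = 9 hours 16 minutes.

9 hours 16 minutes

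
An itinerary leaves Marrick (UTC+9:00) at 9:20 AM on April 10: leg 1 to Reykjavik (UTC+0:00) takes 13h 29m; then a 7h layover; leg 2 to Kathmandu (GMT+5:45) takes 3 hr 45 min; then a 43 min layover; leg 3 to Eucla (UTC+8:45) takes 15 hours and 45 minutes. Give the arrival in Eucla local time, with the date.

Convert departure to UTC: 9:20 AM − 9:00 = 12:20 AM UTC on Apr 10.
Add 13 hours 29 minutes leg 1 → 1:49 PM UTC.
Add 7 hours layover in Reykjavik → 8:49 PM UTC.
Add 3 hours 45 minutes leg 2 → 12:34 AM UTC (Apr 11).
Add 43 minutes layover in Kathmandu → 1:17 AM UTC.
Add 15 hours 45 minutes leg 3 → 5:02 PM UTC.
Eucla is UTC+8:45, so local arrival = 5:02 PM + 8:45 = 1:47 AM on Apr 12.

1:47 AM on April 12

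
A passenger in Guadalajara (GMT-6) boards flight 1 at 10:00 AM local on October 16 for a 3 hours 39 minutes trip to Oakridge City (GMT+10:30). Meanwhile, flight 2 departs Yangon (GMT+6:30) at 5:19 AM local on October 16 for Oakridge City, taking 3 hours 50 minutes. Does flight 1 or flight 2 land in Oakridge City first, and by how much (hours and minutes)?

Flight 1 in UTC: 10:00 AM + 6:00 = 4:00 PM on Oct 16.
+3 hours and 39 minutes → arrive 7:39 PM UTC on Oct 16.
Flight 2 in UTC: 5:19 AM − 6:30 = 10:49 PM on Oct 15.
+3 hours and 50 minutes → arrive 2:39 AM UTC on Oct 16.
Flight 2 lands earlier by 17 hours.

the second, by 17 hours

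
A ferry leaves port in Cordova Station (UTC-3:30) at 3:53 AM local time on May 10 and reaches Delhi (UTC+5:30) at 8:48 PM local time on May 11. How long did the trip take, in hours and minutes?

Departure in UTC: 3:53 AM + 3:30 = 7:23 AM on May 10.
Arrival in UTC: 8:48 PM − 5:30 = 3:18 PM on May 11.
Elapsed = 3:18 PM − 7:23 AM (+1 day) = 31 hours 55 minutes.

31 hours 55 minutes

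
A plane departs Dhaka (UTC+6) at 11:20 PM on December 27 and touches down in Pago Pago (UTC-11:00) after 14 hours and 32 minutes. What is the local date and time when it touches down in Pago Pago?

8:52 PM on Dec 27

Convert departure to UTC: 11:20 PM − 6:00 = 5:20 PM UTC on Dec 27.
Add 14 hours 32 minutes travel time → 7:52 AM UTC (Dec 28).
Pago Pago is UTC−11:00, so local arrival = 7:52 AM − 11:00 = 8:52 PM on Dec 27.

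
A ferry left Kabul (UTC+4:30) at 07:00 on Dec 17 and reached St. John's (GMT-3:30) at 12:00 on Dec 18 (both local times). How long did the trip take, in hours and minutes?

37 hours

Departure in UTC: 07:00 − 4:30 = 02:30 on Dec 17.
Arrival in UTC: 12:00 + 3:30 = 15:30 on Dec 18.
Elapsed = 15:30 − 02:30 (+1 day) = 37 hours.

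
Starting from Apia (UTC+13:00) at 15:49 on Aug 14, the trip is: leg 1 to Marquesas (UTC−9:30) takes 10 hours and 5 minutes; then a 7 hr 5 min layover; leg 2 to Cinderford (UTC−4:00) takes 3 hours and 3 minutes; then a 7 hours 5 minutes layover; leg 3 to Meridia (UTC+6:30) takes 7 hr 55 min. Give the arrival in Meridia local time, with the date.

20:32 on August 15

Convert departure to UTC: 15:49 − 13:00 = 02:49 UTC on Aug 14.
Add 10 hours and 5 minutes leg 1 → 12:54 UTC.
Add 7 hours and 5 minutes layover in Marquesas → 19:59 UTC.
Add 3 hours and 3 minutes leg 2 → 23:02 UTC.
Add 7 hours and 5 minutes layover in Cinderford → 06:07 UTC (Aug 15).
Add 7 hours 55 minutes leg 3 → 14:02 UTC.
Meridia is UTC+6:30, so local arrival = 14:02 + 6:30 = 20:32 on Aug 15.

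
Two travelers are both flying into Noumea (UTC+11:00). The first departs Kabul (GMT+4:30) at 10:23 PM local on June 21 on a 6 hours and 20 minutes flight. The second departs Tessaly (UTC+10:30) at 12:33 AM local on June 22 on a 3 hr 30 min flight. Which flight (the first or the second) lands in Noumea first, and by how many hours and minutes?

the second, by 6 hours 40 minutes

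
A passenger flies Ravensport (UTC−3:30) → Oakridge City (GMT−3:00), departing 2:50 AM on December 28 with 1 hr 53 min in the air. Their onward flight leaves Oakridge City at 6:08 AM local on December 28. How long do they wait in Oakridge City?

55 minutes

Convert departure to UTC: 2:50 AM + 3:30 = 6:20 AM UTC on Dec 28.
Add 1 hour and 53 minutes flight time → 8:13 AM UTC.
Oakridge City is UTC−3:00, so local arrival = 8:13 AM − 3:00 = 5:13 AM on Dec 28.
Layover = 6:08 AM − 5:13 AM = 55 minutes.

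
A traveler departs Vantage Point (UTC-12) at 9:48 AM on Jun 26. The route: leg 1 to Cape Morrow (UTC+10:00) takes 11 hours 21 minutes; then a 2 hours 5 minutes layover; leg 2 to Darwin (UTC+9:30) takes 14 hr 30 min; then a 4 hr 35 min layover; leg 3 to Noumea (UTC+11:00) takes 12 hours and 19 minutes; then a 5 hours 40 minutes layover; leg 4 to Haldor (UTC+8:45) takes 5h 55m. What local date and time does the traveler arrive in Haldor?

2:58 PM on Jun 29

Convert departure to UTC: 9:48 AM + 12:00 = 9:48 PM UTC on Jun 26.
Add 11 hours and 21 minutes leg 1 → 9:09 AM UTC (Jun 27).
Add 2 hours 5 minutes layover in Cape Morrow → 11:14 AM UTC.
Add 14 hours 30 minutes leg 2 → 1:44 AM UTC (Jun 28).
Add 4 hours 35 minutes layover in Darwin → 6:19 AM UTC.
Add 12 hours 19 minutes leg 3 → 6:38 PM UTC.
Add 5 hours and 40 minutes layover in Noumea → 12:18 AM UTC (Jun 29).
Add 5 hours and 55 minutes leg 4 → 6:13 AM UTC.
Haldor is UTC+8:45, so local arrival = 6:13 AM + 8:45 = 2:58 PM on Jun 29.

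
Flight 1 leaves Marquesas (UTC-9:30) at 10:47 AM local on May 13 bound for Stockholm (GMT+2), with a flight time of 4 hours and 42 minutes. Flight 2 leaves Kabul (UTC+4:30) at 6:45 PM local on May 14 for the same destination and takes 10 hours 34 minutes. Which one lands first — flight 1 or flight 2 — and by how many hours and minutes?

the first, by 23 hours 50 minutes

Flight 1 in UTC: 10:47 AM + 9:30 = 8:17 PM on May 13.
+4 hours 42 minutes → arrive 12:59 AM UTC on May 14.
Flight 2 in UTC: 6:45 PM − 4:30 = 2:15 PM on May 14.
+10 hours 34 minutes → arrive 12:49 AM UTC on May 15.
Flight 1 lands earlier by 23 hours 50 minutes.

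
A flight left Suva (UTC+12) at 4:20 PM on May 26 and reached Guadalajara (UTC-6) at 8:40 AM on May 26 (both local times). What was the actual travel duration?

Departure in UTC: 4:20 PM − 12:00 = 4:20 AM on May 26.
Arrival in UTC: 8:40 AM + 6:00 = 2:40 PM on May 26.
Elapsed = 2:40 PM − 4:20 AM = 10 hours 20 minutes.

10 hours 20 minutes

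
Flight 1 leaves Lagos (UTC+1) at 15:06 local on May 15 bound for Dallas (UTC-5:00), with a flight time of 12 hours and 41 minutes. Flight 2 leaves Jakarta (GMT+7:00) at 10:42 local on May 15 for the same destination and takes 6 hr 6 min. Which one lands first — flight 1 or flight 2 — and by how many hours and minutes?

Flight 1 in UTC: 15:06 − 1:00 = 14:06 on May 15.
+12 hours 41 minutes → arrive 02:47 UTC on May 16.
Flight 2 in UTC: 10:42 − 7:00 = 03:42 on May 15.
+6 hours 6 minutes → arrive 09:48 UTC on May 15.
Flight 2 lands earlier by 16 hours 59 minutes.

the second, by 16 hours 59 minutes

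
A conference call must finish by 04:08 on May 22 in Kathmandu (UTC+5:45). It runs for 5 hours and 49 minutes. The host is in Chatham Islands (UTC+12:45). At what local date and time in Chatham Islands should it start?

05:19 on May 22

Target end time in UTC: 04:08 − 5:45 = 22:23 on May 21.
Subtract 5 hours 49 minutes → start 16:34 UTC on May 21.
Chatham Islands is UTC+12:45: 16:34 + 12:45 = 05:19 on May 22.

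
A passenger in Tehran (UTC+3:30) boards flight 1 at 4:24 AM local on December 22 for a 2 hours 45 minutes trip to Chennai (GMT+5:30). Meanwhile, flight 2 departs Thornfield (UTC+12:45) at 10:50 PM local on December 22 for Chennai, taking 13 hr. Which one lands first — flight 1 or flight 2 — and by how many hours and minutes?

the first, by 19 hours 26 minutes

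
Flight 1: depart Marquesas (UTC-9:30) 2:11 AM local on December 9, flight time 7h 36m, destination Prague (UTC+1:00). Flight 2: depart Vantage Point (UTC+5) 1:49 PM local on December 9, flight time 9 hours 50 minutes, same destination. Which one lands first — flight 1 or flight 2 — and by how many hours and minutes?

Flight 1 in UTC: 2:11 AM + 9:30 = 11:41 AM on Dec 9.
+7 hours 36 minutes → arrive 7:17 PM UTC on Dec 9.
Flight 2 in UTC: 1:49 PM − 5:00 = 8:49 AM on Dec 9.
+9 hours 50 minutes → arrive 6:39 PM UTC on Dec 9.
Flight 2 lands earlier by 38 minutes.

the second, by 38 minutes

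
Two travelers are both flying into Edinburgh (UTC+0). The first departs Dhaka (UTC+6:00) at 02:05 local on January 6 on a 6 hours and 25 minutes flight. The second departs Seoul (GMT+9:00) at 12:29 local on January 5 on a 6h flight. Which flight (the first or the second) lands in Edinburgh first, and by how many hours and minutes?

the second, by 17 hours 1 minute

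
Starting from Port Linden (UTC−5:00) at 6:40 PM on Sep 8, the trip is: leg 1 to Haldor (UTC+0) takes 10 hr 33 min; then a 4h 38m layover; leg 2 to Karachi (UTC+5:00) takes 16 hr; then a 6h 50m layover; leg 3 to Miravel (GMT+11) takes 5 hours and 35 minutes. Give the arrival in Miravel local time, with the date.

6:16 AM on Sep 11

Convert departure to UTC: 6:40 PM + 5:00 = 11:40 PM UTC on Sep 8.
Add 10 hours and 33 minutes leg 1 → 10:13 AM UTC (Sep 9).
Add 4 hours 38 minutes layover in Haldor → 2:51 PM UTC.
Add 16 hours leg 2 → 6:51 AM UTC (Sep 10).
Add 6 hours 50 minutes layover in Karachi → 1:41 PM UTC.
Add 5 hours 35 minutes leg 3 → 7:16 PM UTC.
Miravel is UTC+11:00, so local arrival = 7:16 PM + 11:00 = 6:16 AM on Sep 11.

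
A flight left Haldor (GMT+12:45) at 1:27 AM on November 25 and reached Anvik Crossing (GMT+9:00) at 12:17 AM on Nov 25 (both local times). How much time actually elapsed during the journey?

2 hours 35 minutes

Anvik Crossing is 3:45 behind Haldor.
Clock-face elapsed time (ignoring zones) is −1 hour 10 minutes.
Actual elapsed = −1 hour 10 minutes + 3:45 = 2 hours 35 minutes.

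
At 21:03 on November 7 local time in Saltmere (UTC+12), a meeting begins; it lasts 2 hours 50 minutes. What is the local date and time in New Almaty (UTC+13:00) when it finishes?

00:53 on November 8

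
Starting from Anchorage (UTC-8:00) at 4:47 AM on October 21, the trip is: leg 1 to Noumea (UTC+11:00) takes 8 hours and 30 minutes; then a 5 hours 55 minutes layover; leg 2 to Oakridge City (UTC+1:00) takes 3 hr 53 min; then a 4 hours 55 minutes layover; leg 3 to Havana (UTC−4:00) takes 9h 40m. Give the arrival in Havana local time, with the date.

Convert departure to UTC: 4:47 AM + 8:00 = 12:47 PM UTC on Oct 21.
Add 8 hours 30 minutes leg 1 → 9:17 PM UTC.
Add 5 hours 55 minutes layover in Noumea → 3:12 AM UTC (Oct 22).
Add 3 hours and 53 minutes leg 2 → 7:05 AM UTC.
Add 4 hours and 55 minutes layover in Oakridge City → 12:00 PM UTC.
Add 9 hours and 40 minutes leg 3 → 9:40 PM UTC.
Havana is UTC−4:00, so local arrival = 9:40 PM − 4:00 = 5:40 PM on Oct 22.

5:40 PM on October 22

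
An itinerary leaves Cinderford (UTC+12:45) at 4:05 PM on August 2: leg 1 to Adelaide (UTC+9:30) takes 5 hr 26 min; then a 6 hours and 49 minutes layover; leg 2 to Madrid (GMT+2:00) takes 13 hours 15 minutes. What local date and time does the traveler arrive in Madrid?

6:50 AM on August 3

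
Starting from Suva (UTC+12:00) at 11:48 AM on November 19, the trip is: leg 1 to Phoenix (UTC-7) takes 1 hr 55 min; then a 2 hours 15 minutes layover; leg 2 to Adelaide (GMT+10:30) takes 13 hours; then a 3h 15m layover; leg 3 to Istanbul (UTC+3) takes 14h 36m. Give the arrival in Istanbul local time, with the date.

1:49 PM on November 20

Convert departure to UTC: 11:48 AM − 12:00 = 11:48 PM UTC on Nov 18.
Add 1 hour 55 minutes leg 1 → 1:43 AM UTC (Nov 19).
Add 2 hours and 15 minutes layover in Phoenix → 3:58 AM UTC.
Add 13 hours leg 2 → 4:58 PM UTC.
Add 3 hours and 15 minutes layover in Adelaide → 8:13 PM UTC.
Add 14 hours 36 minutes leg 3 → 10:49 AM UTC (Nov 20).
Istanbul is UTC+3:00, so local arrival = 10:49 AM + 3:00 = 1:49 PM on Nov 20.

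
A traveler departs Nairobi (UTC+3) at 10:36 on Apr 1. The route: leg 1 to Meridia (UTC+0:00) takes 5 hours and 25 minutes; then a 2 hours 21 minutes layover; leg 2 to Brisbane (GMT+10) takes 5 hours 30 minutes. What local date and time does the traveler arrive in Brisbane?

06:52 on Apr 2

Convert departure to UTC: 10:36 − 3:00 = 07:36 UTC on Apr 1.
Add 5 hours 25 minutes leg 1 → 13:01 UTC.
Add 2 hours and 21 minutes layover in Meridia → 15:22 UTC.
Add 5 hours and 30 minutes leg 2 → 20:52 UTC.
Brisbane is UTC+10:00, so local arrival = 20:52 + 10:00 = 06:52 on Apr 2.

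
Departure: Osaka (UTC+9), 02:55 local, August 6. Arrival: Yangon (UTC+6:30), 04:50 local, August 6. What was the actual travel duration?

Yangon is 2:30 behind Osaka.
Clock-face elapsed time (ignoring zones) is 1 hour 55 minutes.
Actual elapsed = 1 hour 55 minutes + 2:30 = 4 hours 25 minutes.

4 hours 25 minutes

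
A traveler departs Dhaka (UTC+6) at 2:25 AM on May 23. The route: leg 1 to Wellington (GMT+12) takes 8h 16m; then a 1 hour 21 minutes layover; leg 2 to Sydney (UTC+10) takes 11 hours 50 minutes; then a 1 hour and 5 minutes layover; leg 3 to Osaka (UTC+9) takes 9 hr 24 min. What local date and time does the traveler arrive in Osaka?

Convert departure to UTC: 2:25 AM − 6:00 = 8:25 PM UTC on May 22.
Add 8 hours 16 minutes leg 1 → 4:41 AM UTC (May 23).
Add 1 hour and 21 minutes layover in Wellington → 6:02 AM UTC.
Add 11 hours and 50 minutes leg 2 → 5:52 PM UTC.
Add 1 hour 5 minutes layover in Sydney → 6:57 PM UTC.
Add 9 hours and 24 minutes leg 3 → 4:21 AM UTC (May 24).
Osaka is UTC+9:00, so local arrival = 4:21 AM + 9:00 = 1:21 PM on May 24.

1:21 PM on May 24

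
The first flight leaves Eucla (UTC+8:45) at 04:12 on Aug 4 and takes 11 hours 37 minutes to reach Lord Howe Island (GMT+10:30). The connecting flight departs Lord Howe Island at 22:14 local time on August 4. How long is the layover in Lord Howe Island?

4 hours 40 minutes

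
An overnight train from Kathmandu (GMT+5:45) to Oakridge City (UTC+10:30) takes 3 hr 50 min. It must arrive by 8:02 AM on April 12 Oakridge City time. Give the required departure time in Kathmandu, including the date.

Target arrival in UTC: 8:02 AM − 10:30 = 9:32 PM on Apr 11.
Subtract 3 hours 50 minutes → departure 5:42 PM UTC on Apr 11.
Kathmandu is UTC+5:45: 5:42 PM + 5:45 = 11:27 PM on Apr 11.

11:27 PM on April 11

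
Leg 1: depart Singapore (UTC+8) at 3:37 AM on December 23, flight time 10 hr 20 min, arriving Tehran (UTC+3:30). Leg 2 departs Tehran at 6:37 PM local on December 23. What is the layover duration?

9 hours 10 minutes

Convert departure to UTC: 3:37 AM − 8:00 = 7:37 PM UTC on Dec 22.
Add 10 hours and 20 minutes flight time → 5:57 AM UTC (Dec 23).
Tehran is UTC+3:30, so local arrival = 5:57 AM + 3:30 = 9:27 AM on Dec 23.
Layover = 6:37 PM − 9:27 AM = 9 hours 10 minutes.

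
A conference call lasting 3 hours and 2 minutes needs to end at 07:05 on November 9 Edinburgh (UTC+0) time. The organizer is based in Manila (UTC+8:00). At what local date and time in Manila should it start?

12:03 on November 9

Target end time is already UTC: 07:05 on Nov 9.
Subtract 3 hours 2 minutes → start 04:03 UTC on Nov 9.
Manila is UTC+8:00: 04:03 + 8:00 = 12:03 on Nov 9.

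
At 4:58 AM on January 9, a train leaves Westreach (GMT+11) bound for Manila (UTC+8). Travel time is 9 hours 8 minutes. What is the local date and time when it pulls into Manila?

11:06 AM on January 9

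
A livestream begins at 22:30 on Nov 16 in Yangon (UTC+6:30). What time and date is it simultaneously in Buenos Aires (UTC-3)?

13:00 on November 16

Buenos Aires is 9:30 behind Yangon.
Shift by the zone difference: 22:30 − 9:30 = 13:00 on Nov 16 in Buenos Aires.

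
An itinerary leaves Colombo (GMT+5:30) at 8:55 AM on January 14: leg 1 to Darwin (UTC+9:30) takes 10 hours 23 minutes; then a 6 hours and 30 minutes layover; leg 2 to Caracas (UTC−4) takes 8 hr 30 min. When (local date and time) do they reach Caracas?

Convert departure to UTC: 8:55 AM − 5:30 = 3:25 AM UTC on Jan 14.
Add 10 hours and 23 minutes leg 1 → 1:48 PM UTC.
Add 6 hours and 30 minutes layover in Darwin → 8:18 PM UTC.
Add 8 hours and 30 minutes leg 2 → 4:48 AM UTC (Jan 15).
Caracas is UTC−4:00, so local arrival = 4:48 AM − 4:00 = 12:48 AM on Jan 15.

12:48 AM on Jan 15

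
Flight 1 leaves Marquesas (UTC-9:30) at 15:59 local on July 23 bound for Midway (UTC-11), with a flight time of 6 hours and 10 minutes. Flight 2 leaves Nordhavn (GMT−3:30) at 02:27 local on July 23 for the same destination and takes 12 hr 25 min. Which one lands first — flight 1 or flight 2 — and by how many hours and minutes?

Flight 1 in UTC: 15:59 + 9:30 = 01:29 on Jul 24.
+6 hours and 10 minutes → arrive 07:39 UTC on Jul 24.
Flight 2 in UTC: 02:27 + 3:30 = 05:57 on Jul 23.
+12 hours and 25 minutes → arrive 18:22 UTC on Jul 23.
Flight 2 lands earlier by 13 hours 17 minutes.

the second, by 13 hours 17 minutes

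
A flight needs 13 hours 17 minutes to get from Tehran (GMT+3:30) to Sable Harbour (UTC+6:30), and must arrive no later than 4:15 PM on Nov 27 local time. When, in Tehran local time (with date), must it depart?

Target arrival in UTC: 4:15 PM − 6:30 = 9:45 AM on Nov 27.
Subtract 13 hours 17 minutes → departure 8:28 PM UTC on Nov 26.
Tehran is UTC+3:30: 8:28 PM + 3:30 = 11:58 PM on Nov 26.

11:58 PM on November 26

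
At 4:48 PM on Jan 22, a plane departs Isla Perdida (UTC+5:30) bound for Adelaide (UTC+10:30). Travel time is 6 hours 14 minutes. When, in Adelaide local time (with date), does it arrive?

4:02 AM on January 23

Convert departure to UTC: 4:48 PM − 5:30 = 11:18 AM UTC on Jan 22.
Add 6 hours and 14 minutes travel time → 5:32 PM UTC.
Adelaide is UTC+10:30, so local arrival = 5:32 PM + 10:30 = 4:02 AM on Jan 23.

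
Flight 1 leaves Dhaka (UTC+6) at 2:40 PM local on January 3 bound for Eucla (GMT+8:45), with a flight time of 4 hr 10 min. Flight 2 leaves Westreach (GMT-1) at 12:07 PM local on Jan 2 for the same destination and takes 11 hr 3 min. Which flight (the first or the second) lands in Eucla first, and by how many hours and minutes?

Flight 1 in UTC: 2:40 PM − 6:00 = 8:40 AM on Jan 3.
+4 hours 10 minutes → arrive 12:50 PM UTC on Jan 3.
Flight 2 in UTC: 12:07 PM + 1:00 = 1:07 PM on Jan 2.
+11 hours 3 minutes → arrive 12:10 AM UTC on Jan 3.
Flight 2 lands earlier by 12 hours 40 minutes.

the second, by 12 hours 40 minutes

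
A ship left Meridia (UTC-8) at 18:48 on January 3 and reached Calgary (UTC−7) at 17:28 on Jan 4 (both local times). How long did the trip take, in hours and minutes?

21 hours 40 minutes

Departure in UTC: 18:48 + 8:00 = 02:48 on Jan 4.
Arrival in UTC: 17:28 + 7:00 = 00:28 on Jan 5.
Elapsed = 00:28 − 02:48 (+1 day) = 21 hours 40 minutes.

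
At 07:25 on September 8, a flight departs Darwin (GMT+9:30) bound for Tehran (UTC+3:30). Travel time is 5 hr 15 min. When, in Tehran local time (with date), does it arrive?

Convert departure to UTC: 07:25 − 9:30 = 21:55 UTC on Sep 7.
Add 5 hours 15 minutes travel time → 03:10 UTC (Sep 8).
Tehran is UTC+3:30, so local arrival = 03:10 + 3:30 = 06:40 on Sep 8.

06:40 on September 8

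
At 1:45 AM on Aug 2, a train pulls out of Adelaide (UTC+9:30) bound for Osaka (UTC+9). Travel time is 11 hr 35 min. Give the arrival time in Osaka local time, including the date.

Convert departure to UTC: 1:45 AM − 9:30 = 4:15 PM UTC on Aug 1.
Add 11 hours and 35 minutes travel time → 3:50 AM UTC (Aug 2).
Osaka is UTC+9:00, so local arrival = 3:50 AM + 9:00 = 12:50 PM on Aug 2.

12:50 PM on August 2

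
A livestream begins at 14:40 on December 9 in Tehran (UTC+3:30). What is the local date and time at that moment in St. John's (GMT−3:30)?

In UTC: 14:40 − 3:30 = 11:10 on Dec 9.
St. John's is UTC−3:30: 11:10 − 3:30 = 07:40 on Dec 9.

07:40 on December 9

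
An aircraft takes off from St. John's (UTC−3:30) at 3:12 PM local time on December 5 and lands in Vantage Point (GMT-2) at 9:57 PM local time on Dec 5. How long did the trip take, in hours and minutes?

5 hours 15 minutes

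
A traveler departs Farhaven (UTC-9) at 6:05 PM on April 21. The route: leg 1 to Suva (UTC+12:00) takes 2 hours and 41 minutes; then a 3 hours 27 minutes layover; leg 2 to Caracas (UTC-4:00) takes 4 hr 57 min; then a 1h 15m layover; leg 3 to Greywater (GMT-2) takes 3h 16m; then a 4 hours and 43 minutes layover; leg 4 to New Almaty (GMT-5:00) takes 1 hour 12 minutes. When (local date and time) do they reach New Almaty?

7:36 PM on April 22

Convert departure to UTC: 6:05 PM + 9:00 = 3:05 AM UTC on Apr 22.
Add 2 hours and 41 minutes leg 1 → 5:46 AM UTC.
Add 3 hours 27 minutes layover in Suva → 9:13 AM UTC.
Add 4 hours 57 minutes leg 2 → 2:10 PM UTC.
Add 1 hour and 15 minutes layover in Caracas → 3:25 PM UTC.
Add 3 hours and 16 minutes leg 3 → 6:41 PM UTC.
Add 4 hours and 43 minutes layover in Greywater → 11:24 PM UTC.
Add 1 hour and 12 minutes leg 4 → 12:36 AM UTC (Apr 23).
New Almaty is UTC−5:00, so local arrival = 12:36 AM − 5:00 = 7:36 PM on Apr 22.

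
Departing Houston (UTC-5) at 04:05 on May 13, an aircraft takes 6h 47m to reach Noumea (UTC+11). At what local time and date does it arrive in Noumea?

Convert departure to UTC: 04:05 + 5:00 = 09:05 UTC on May 13.
Add 6 hours and 47 minutes travel time → 15:52 UTC.
Noumea is UTC+11:00, so local arrival = 15:52 + 11:00 = 02:52 on May 14.

02:52 on May 14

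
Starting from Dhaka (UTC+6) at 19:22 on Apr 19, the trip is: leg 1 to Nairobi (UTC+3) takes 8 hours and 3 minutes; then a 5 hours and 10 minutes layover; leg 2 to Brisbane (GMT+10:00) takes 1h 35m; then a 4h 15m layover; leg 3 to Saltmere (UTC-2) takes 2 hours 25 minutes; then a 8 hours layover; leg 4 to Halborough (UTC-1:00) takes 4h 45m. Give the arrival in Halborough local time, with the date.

22:35 on Apr 20

Convert departure to UTC: 19:22 − 6:00 = 13:22 UTC on Apr 19.
Add 8 hours and 3 minutes leg 1 → 21:25 UTC.
Add 5 hours 10 minutes layover in Nairobi → 02:35 UTC (Apr 20).
Add 1 hour and 35 minutes leg 2 → 04:10 UTC.
Add 4 hours and 15 minutes layover in Brisbane → 08:25 UTC.
Add 2 hours and 25 minutes leg 3 → 10:50 UTC.
Add 8 hours layover in Saltmere → 18:50 UTC.
Add 4 hours and 45 minutes leg 4 → 23:35 UTC.
Halborough is UTC−1:00, so local arrival = 23:35 − 1:00 = 22:35 on Apr 20.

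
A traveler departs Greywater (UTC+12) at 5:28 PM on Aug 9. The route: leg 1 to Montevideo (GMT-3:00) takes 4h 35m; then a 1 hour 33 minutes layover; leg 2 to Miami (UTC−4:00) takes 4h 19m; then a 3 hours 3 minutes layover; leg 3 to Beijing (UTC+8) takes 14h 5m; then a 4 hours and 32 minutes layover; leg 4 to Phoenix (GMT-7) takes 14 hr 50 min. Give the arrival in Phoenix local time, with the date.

Convert departure to UTC: 5:28 PM − 12:00 = 5:28 AM UTC on Aug 9.
Add 4 hours 35 minutes leg 1 → 10:03 AM UTC.
Add 1 hour and 33 minutes layover in Montevideo → 11:36 AM UTC.
Add 4 hours 19 minutes leg 2 → 3:55 PM UTC.
Add 3 hours and 3 minutes layover in Miami → 6:58 PM UTC.
Add 14 hours and 5 minutes leg 3 → 9:03 AM UTC (Aug 10).
Add 4 hours 32 minutes layover in Beijing → 1:35 PM UTC.
Add 14 hours and 50 minutes leg 4 → 4:25 AM UTC (Aug 11).
Phoenix is UTC−7:00, so local arrival = 4:25 AM − 7:00 = 9:25 PM on Aug 10.

9:25 PM on August 10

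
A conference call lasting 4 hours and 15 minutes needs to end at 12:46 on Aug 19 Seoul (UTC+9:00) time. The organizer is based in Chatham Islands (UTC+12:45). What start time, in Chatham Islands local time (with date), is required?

Target end time in UTC: 12:46 − 9:00 = 03:46 on Aug 19.
Subtract 4 hours and 15 minutes → start 23:31 UTC on Aug 18.
Chatham Islands is UTC+12:45: 23:31 + 12:45 = 12:16 on Aug 19.

12:16 on August 19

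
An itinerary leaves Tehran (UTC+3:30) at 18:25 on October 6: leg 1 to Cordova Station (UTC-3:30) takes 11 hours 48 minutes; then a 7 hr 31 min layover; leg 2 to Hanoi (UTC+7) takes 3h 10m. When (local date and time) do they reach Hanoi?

20:24 on Oct 7

Convert departure to UTC: 18:25 − 3:30 = 14:55 UTC on Oct 6.
Add 11 hours and 48 minutes leg 1 → 02:43 UTC (Oct 7).
Add 7 hours and 31 minutes layover in Cordova Station → 10:14 UTC.
Add 3 hours and 10 minutes leg 2 → 13:24 UTC.
Hanoi is UTC+7:00, so local arrival = 13:24 + 7:00 = 20:24 on Oct 7.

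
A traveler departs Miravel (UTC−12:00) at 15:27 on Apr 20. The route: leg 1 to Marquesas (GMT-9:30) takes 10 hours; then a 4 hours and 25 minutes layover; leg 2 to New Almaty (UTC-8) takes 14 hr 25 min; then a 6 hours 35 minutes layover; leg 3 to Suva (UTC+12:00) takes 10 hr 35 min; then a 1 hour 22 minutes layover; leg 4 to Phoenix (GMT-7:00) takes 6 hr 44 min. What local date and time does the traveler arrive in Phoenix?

Convert departure to UTC: 15:27 + 12:00 = 03:27 UTC on Apr 21.
Add 10 hours leg 1 → 13:27 UTC.
Add 4 hours 25 minutes layover in Marquesas → 17:52 UTC.
Add 14 hours 25 minutes leg 2 → 08:17 UTC (Apr 22).
Add 6 hours and 35 minutes layover in New Almaty → 14:52 UTC.
Add 10 hours and 35 minutes leg 3 → 01:27 UTC (Apr 23).
Add 1 hour 22 minutes layover in Suva → 02:49 UTC.
Add 6 hours and 44 minutes leg 4 → 09:33 UTC.
Phoenix is UTC−7:00, so local arrival = 09:33 − 7:00 = 02:33 on Apr 23.

02:33 on April 23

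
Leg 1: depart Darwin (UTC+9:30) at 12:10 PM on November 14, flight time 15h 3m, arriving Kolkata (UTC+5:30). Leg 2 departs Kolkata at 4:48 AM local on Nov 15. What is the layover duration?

Convert departure to UTC: 12:10 PM − 9:30 = 2:40 AM UTC on Nov 14.
Add 15 hours 3 minutes flight time → 5:43 PM UTC.
Kolkata is UTC+5:30, so local arrival = 5:43 PM + 5:30 = 11:13 PM on Nov 14.
Layover = 4:48 AM − 11:13 PM (+1 day) = 5 hours 35 minutes.

5 hours 35 minutes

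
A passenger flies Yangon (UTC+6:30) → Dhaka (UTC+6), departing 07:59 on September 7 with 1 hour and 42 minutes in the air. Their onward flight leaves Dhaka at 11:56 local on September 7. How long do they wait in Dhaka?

2 hours 45 minutes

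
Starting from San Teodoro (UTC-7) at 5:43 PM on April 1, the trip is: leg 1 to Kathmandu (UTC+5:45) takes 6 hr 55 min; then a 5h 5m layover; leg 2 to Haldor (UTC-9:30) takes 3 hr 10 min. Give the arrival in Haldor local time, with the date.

6:23 AM on April 2

Convert departure to UTC: 5:43 PM + 7:00 = 12:43 AM UTC on Apr 2.
Add 6 hours 55 minutes leg 1 → 7:38 AM UTC.
Add 5 hours and 5 minutes layover in Kathmandu → 12:43 PM UTC.
Add 3 hours 10 minutes leg 2 → 3:53 PM UTC.
Haldor is UTC−9:30, so local arrival = 3:53 PM − 9:30 = 6:23 AM on Apr 2.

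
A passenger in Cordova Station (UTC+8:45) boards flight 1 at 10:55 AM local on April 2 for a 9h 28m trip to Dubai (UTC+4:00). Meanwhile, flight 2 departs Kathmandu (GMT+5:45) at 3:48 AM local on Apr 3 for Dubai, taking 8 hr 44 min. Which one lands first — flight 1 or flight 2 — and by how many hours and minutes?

Flight 1 in UTC: 10:55 AM − 8:45 = 2:10 AM on Apr 2.
+9 hours and 28 minutes → arrive 11:38 AM UTC on Apr 2.
Flight 2 in UTC: 3:48 AM − 5:45 = 10:03 PM on Apr 2.
+8 hours and 44 minutes → arrive 6:47 AM UTC on Apr 3.
Flight 1 lands earlier by 19 hours 9 minutes.

the first, by 19 hours 9 minutes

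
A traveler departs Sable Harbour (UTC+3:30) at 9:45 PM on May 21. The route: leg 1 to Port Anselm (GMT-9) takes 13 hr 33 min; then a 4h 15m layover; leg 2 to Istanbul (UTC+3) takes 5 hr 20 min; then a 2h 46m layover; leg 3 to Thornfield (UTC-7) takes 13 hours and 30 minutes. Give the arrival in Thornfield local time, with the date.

2:39 AM on May 23

Convert departure to UTC: 9:45 PM − 3:30 = 6:15 PM UTC on May 21.
Add 13 hours 33 minutes leg 1 → 7:48 AM UTC (May 22).
Add 4 hours and 15 minutes layover in Port Anselm → 12:03 PM UTC.
Add 5 hours 20 minutes leg 2 → 5:23 PM UTC.
Add 2 hours 46 minutes layover in Istanbul → 8:09 PM UTC.
Add 13 hours 30 minutes leg 3 → 9:39 AM UTC (May 23).
Thornfield is UTC−7:00, so local arrival = 9:39 AM − 7:00 = 2:39 AM on May 23.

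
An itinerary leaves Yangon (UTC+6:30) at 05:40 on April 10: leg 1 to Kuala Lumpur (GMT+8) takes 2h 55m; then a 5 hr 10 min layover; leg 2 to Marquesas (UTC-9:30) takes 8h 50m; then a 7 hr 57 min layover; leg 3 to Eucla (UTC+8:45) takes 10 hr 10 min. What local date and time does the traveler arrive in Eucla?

18:57 on April 11

Convert departure to UTC: 05:40 − 6:30 = 23:10 UTC on Apr 9.
Add 2 hours and 55 minutes leg 1 → 02:05 UTC (Apr 10).
Add 5 hours and 10 minutes layover in Kuala Lumpur → 07:15 UTC.
Add 8 hours and 50 minutes leg 2 → 16:05 UTC.
Add 7 hours 57 minutes layover in Marquesas → 00:02 UTC (Apr 11).
Add 10 hours 10 minutes leg 3 → 10:12 UTC.
Eucla is UTC+8:45, so local arrival = 10:12 + 8:45 = 18:57 on Apr 11.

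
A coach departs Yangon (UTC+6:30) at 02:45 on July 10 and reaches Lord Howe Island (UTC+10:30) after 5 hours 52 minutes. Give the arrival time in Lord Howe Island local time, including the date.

Convert departure to UTC: 02:45 − 6:30 = 20:15 UTC on Jul 9.
Add 5 hours and 52 minutes travel time → 02:07 UTC (Jul 10).
Lord Howe Island is UTC+10:30, so local arrival = 02:07 + 10:30 = 12:37 on Jul 10.

12:37 on Jul 10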